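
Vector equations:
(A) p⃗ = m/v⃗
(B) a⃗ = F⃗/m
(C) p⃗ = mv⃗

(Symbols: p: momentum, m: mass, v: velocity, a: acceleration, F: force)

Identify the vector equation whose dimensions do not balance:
(A) p⃗ = m/v⃗

(A) p⃗ = m/v⃗: LHS [L M T^-1], RHS [L^-1 M T] ✗ — momentum is mass times velocity; should be mv⃗ (and division by a vector is undefined)
(B) a⃗ = F⃗/m: LHS [L T^-2], RHS [L T^-2] ✓ — force (vector) divided by mass (scalar)
(C) p⃗ = mv⃗: LHS [L M T^-1], RHS [L M T^-1] ✓ — mass (scalar) times velocity (vector)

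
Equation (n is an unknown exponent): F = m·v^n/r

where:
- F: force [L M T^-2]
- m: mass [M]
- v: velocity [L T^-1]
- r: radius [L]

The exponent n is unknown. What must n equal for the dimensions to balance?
n = 2

F has dimensions [L M T^-2]; v has dimensions [L T^-1].
The rest of the RHS has dimensions [L^-1 M], so v^n must supply [L^2 T^-2].
With n = 2: m·v^2/r has dimensions [L M T^-2], matching the LHS ✓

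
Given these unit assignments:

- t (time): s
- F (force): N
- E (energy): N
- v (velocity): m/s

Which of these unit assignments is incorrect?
E

The variable E (energy) should have units J, not N.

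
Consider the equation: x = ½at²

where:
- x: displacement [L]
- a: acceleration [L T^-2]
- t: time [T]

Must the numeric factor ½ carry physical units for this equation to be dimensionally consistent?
No

x has dimensions [L] and at² already has dimensions [L], so the equation balances without ½ contributing any dimensions. ½ is a pure (dimensionless) number; changing or removing it would not affect dimensional consistency.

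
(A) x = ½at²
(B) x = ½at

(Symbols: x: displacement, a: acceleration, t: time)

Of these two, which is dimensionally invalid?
(B)

(A) x = ½at²: LHS [L], RHS [L] ✓
(B) x = ½at: LHS [L], RHS [L T^-1] ✗

Expression (B) x = ½at is dimensionally incorrect.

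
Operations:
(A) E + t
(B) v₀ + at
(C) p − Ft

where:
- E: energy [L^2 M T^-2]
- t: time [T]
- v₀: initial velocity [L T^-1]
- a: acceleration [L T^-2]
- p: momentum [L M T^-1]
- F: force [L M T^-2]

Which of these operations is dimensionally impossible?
(A) E + t

(A) E + t: E [L^2 M T^-2] and t [T] — different dimensions cannot be added/subtracted ✗
(B) v₀ + at: v₀ [L T^-1] and at [L T^-1] — same dimensions ✓
(C) p − Ft: p [L M T^-1] and Ft [L M T^-1] — same dimensions ✓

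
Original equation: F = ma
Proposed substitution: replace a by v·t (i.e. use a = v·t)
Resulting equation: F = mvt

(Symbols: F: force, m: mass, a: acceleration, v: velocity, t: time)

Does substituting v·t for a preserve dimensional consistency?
No

[a] = [L T^-2] and [v·t] = [L]. These differ, so the substitution replaces a quantity by one of different dimensions and the result F = mvt has LHS [L M T^-2] vs RHS [L M] — inconsistent.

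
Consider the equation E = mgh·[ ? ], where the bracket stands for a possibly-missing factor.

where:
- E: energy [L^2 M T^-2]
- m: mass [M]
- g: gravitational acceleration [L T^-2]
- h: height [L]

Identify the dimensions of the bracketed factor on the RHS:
Nothing is missing — the bracketed factor must be dimensionless.

E has dimensions [L^2 M T^-2] and mgh already has dimensions [L^2 M T^-2], so E = mgh is dimensionally complete.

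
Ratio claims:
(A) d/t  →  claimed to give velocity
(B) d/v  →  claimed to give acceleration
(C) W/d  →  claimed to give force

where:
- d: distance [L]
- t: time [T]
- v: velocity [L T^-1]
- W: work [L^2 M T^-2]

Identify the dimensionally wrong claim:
(B) d/v does not give acceleration

(A) d/t: [L T^-1] = velocity [L T^-1] ✓
(B) d/v: [T] ≠ acceleration [L T^-2] ✗
(C) W/d: [L M T^-2] = force [L M T^-2] ✓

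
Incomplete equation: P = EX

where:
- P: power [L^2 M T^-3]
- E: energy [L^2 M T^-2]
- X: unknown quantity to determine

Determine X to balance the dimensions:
X = f (inverse time / frequency (1/t)), dimensions [T^-1]

P has dimensions [L^2 M T^-3]; the rest of the RHS (E) has dimensions [L^2 M T^-2].
So X must have dimensions [T^-1] — X = f (inverse time / frequency (1/t)).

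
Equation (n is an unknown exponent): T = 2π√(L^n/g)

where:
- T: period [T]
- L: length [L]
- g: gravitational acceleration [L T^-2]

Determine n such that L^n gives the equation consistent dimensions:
n = 1

T has dimensions [T]; L has dimensions [L].
With n = 1: 2π√(L^1/g) has dimensions [T], matching the LHS ✓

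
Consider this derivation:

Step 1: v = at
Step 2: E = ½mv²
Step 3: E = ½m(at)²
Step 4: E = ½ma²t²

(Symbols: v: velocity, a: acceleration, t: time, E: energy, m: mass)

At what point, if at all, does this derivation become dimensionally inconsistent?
No step introduces an error — all steps are dimensionally consistent.

Step 1: v = at → LHS [L T^-1], RHS [L T^-1] ✓
Step 2: E = ½mv² → LHS [L^2 M T^-2], RHS [L^2 M T^-2] ✓
Step 3: E = ½m(at)² → LHS [L^2 M T^-2], RHS [L^2 M T^-2] ✓
Step 4: E = ½ma²t² → LHS [L^2 M T^-2], RHS [L^2 M T^-2] ✓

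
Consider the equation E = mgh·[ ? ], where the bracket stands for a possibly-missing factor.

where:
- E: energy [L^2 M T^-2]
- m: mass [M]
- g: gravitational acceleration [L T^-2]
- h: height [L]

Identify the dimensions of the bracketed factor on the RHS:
Nothing is missing — the bracketed factor must be dimensionless.

E has dimensions [L^2 M T^-2] and mgh already has dimensions [L^2 M T^-2], so E = mgh is dimensionally complete.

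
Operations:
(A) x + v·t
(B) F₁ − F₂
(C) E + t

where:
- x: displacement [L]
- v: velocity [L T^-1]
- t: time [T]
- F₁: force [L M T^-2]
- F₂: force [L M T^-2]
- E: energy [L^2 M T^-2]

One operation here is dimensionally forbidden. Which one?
(C) E + t

(A) x + v·t: x [L] and v·t [L] — same dimensions ✓
(B) F₁ − F₂: F₁ [L M T^-2] and F₂ [L M T^-2] — same dimensions ✓
(C) E + t: E [L^2 M T^-2] and t [T] — different dimensions cannot be added/subtracted ✗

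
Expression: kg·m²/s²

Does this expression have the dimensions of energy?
Yes

The expression kg·m²/s² has dimensions [L^2 M T^-2], which is exactly energy [L^2 M T^-2].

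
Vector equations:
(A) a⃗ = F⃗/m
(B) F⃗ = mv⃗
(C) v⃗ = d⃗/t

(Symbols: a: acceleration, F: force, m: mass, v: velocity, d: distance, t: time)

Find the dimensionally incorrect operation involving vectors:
(B) F⃗ = mv⃗

(A) a⃗ = F⃗/m: LHS [L T^-2], RHS [L T^-2] ✓ — force (vector) divided by mass (scalar)
(B) F⃗ = mv⃗: LHS [L M T^-2], RHS [L M T^-1] ✗ — mass times velocity is momentum, not force; should be ma⃗
(C) v⃗ = d⃗/t: LHS [L T^-1], RHS [L T^-1] ✓ — displacement (vector) divided by time (scalar)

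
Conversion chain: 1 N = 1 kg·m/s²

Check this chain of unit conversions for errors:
The chain is correct (no errors).

Correct: Newton is defined as kg·m/s²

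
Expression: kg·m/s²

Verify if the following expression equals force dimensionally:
Yes

The expression kg·m/s² has dimensions [L M T^-2], which is exactly force [L M T^-2].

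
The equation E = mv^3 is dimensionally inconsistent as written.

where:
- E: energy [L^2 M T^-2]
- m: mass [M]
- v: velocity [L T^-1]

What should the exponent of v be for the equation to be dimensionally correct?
The exponent of v should be 2: E = mv^2

The LHS E has dimensions [L^2 M T^-2]; v has dimensions [L T^-1].
As written, the RHS mv^3 (exponent 3 on v) has dimensions [L^3 M T^-3], which does not match.
With exponent 2, the RHS mv^2 has dimensions [L^2 M T^-2], matching the LHS.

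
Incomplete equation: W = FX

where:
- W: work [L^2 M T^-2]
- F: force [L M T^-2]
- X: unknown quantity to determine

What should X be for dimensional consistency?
X = d (distance), dimensions [L]

W has dimensions [L^2 M T^-2]; the rest of the RHS (F) has dimensions [L M T^-2].
So X must have dimensions [L] — X = d (distance).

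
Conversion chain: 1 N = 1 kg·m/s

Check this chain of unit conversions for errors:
The chain is incorrect (it contains an error).

Incorrect: Newton is kg·m/s², not kg·m/s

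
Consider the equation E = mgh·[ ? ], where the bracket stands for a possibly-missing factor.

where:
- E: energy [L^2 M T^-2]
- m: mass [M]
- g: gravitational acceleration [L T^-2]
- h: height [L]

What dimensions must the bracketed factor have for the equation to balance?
Nothing is missing — the bracketed factor must be dimensionless.

E has dimensions [L^2 M T^-2] and mgh already has dimensions [L^2 M T^-2], so E = mgh is dimensionally complete.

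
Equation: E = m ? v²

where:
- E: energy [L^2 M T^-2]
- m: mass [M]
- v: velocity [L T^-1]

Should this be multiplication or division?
multiplication (×): E = m × v²

E [L^2 M T^-2]; m [M]; v² [L^2 T^-2].
m × v² → [L^2 M T^-2] ✓
m ÷ v² → [L^-2 M T^2] ✗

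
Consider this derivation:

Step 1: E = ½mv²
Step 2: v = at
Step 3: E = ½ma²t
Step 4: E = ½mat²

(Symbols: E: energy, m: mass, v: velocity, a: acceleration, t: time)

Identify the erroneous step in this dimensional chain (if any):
Step 3

Step 1: E = ½mv² → LHS [L^2 M T^-2], RHS [L^2 M T^-2] ✓
Step 2: v = at → LHS [L T^-1], RHS [L T^-1] ✓
Step 3: E = ½ma²t → LHS [L^2 M T^-2], RHS [L^2 M T^-3] ✗

The first dimensional inconsistency appears in step 3: E = ½ma²t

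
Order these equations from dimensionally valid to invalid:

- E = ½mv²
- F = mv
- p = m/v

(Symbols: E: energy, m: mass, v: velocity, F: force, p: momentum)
Dimensionally correct: E = ½mv²
Dimensionally incorrect: F = mv, p = m/v
Ordered (correct first, then incorrect): E = ½mv², F = mv, p = m/v

- E = ½mv²: LHS [L^2 M T^-2], RHS [L^2 M T^-2] → correct ✓
- F = mv: LHS [L M T^-2], RHS [L M T^-1] → incorrect ✗
- p = m/v: LHS [L M T^-1], RHS [L^-1 M T] → incorrect ✗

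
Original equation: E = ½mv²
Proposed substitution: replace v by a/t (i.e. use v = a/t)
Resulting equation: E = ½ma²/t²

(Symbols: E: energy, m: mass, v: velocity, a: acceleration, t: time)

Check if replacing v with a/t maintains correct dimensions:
No

[v] = [L T^-1] and [a/t] = [L T^-3]. These differ, so the substitution replaces a quantity by one of different dimensions and the result E = ½ma²/t² has LHS [L^2 M T^-2] vs RHS [L^2 M T^-6] — inconsistent.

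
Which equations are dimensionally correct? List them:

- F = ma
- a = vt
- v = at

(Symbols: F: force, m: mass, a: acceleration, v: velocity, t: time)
Dimensionally correct: F = ma, v = at
Dimensionally incorrect: a = vt
Ordered (correct first, then incorrect): F = ma, v = at, a = vt

- F = ma: LHS [L M T^-2], RHS [L M T^-2] → correct ✓
- a = vt: LHS [L T^-2], RHS [L] → incorrect ✗
- v = at: LHS [L T^-1], RHS [L T^-1] → correct ✓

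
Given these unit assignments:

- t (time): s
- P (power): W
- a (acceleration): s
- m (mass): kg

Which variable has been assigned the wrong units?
a

The variable a (acceleration) should have units m/s², not s.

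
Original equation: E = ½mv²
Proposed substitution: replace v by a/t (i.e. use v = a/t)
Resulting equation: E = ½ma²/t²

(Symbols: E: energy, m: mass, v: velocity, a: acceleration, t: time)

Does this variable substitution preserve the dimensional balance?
No

[v] = [L T^-1] and [a/t] = [L T^-3]. These differ, so the substitution replaces a quantity by one of different dimensions and the result E = ½ma²/t² has LHS [L^2 M T^-2] vs RHS [L^2 M T^-6] — inconsistent.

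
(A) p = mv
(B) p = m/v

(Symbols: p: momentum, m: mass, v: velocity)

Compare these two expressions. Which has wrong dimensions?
(B)

(A) p = mv: LHS [L M T^-1], RHS [L M T^-1] ✓
(B) p = m/v: LHS [L M T^-1], RHS [L^-1 M T] ✗

Expression (B) p = m/v is dimensionally incorrect.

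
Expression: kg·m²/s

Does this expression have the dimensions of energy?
No

The expression kg·m²/s has dimensions [L^2 M T^-1], but energy has dimensions [L^2 M T^-2].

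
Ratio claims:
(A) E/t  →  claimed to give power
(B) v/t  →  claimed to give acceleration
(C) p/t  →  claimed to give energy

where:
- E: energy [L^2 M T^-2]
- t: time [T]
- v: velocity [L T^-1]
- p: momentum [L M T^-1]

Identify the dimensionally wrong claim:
(C) p/t does not give energy

(A) E/t: [L^2 M T^-3] = power [L^2 M T^-3] ✓
(B) v/t: [L T^-2] = acceleration [L T^-2] ✓
(C) p/t: [L M T^-2] ≠ energy [L^2 M T^-2] ✗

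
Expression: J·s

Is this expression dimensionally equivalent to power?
No

The expression J·s has dimensions [L^2 M T^-1], but power has dimensions [L^2 M T^-3].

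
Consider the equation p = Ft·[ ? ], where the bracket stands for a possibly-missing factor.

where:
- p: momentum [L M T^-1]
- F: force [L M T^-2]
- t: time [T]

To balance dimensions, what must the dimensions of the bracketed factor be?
Nothing is missing — the bracketed factor must be dimensionless.

p has dimensions [L M T^-1] and Ft already has dimensions [L M T^-1], so p = Ft is dimensionally complete.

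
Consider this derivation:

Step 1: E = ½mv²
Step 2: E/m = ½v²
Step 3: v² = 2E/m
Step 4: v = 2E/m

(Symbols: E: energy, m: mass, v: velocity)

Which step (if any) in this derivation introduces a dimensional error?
Step 4

Step 1: E = ½mv² → LHS [L^2 M T^-2], RHS [L^2 M T^-2] ✓
Step 2: E/m = ½v² → LHS [L^2 T^-2], RHS [L^2 T^-2] ✓
Step 3: v² = 2E/m → LHS [L^2 T^-2], RHS [L^2 T^-2] ✓
Step 4: v = 2E/m → LHS [L T^-1], RHS [L^2 T^-2] ✗

The first dimensional inconsistency appears in step 4: v = 2E/m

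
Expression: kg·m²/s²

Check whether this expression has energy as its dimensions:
Yes

The expression kg·m²/s² has dimensions [L^2 M T^-2], which is exactly energy [L^2 M T^-2].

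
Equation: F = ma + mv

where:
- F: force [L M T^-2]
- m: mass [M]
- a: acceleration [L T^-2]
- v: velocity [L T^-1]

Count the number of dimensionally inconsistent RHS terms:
1

LHS F: [L M T^-2]
- ma: [L M T^-2] ✓
- mv: [L M T^-1] ✗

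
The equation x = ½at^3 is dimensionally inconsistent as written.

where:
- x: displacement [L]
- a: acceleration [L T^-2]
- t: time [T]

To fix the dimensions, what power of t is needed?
The exponent of t should be 2: x = ½at^2

The LHS x has dimensions [L]; t has dimensions [T].
As written, the RHS ½at^3 (exponent 3 on t) has dimensions [L T], which does not match.
With exponent 2, the RHS ½at^2 has dimensions [L], matching the LHS.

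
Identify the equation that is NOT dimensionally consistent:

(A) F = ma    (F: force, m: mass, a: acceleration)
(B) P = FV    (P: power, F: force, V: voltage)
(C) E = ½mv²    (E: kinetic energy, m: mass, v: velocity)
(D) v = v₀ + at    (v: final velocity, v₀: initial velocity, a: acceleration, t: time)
(B) P = FV

The equation (B) P = FV is dimensionally incorrect.

LHS (P): [L^2 M T^-3]
RHS (FV): [I^-1 L^3 M^2 T^-5] ✗

The dimensions do not match. The other three equations balance.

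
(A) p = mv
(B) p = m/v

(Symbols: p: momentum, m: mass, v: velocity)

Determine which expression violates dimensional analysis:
(B)

(A) p = mv: LHS [L M T^-1], RHS [L M T^-1] ✓
(B) p = m/v: LHS [L M T^-1], RHS [L^-1 M T] ✗

Expression (B) p = m/v is dimensionally incorrect.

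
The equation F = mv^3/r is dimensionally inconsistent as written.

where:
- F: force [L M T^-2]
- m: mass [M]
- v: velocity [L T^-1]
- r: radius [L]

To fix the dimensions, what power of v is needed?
The exponent of v should be 2: F = mv^2/r

The LHS F has dimensions [L M T^-2]; v has dimensions [L T^-1].
As written, the RHS mv^3/r (exponent 3 on v) has dimensions [L^2 M T^-3], which does not match.
With exponent 2, the RHS mv^2/r has dimensions [L M T^-2], matching the LHS.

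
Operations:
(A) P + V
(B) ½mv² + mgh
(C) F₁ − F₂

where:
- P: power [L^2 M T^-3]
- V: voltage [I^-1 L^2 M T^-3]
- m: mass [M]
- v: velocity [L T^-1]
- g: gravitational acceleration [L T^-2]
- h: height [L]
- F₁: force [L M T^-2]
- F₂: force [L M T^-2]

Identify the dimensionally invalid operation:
(A) P + V

(A) P + V: P [L^2 M T^-3] and V [I^-1 L^2 M T^-3] — different dimensions cannot be added/subtracted ✗
(B) ½mv² + mgh: ½mv² [L^2 M T^-2] and mgh [L^2 M T^-2] — same dimensions ✓
(C) F₁ − F₂: F₁ [L M T^-2] and F₂ [L M T^-2] — same dimensions ✓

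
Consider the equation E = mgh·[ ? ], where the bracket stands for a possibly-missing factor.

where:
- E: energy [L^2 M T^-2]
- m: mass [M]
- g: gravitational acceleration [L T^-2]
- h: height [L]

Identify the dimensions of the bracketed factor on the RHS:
Nothing is missing — the bracketed factor must be dimensionless.

E has dimensions [L^2 M T^-2] and mgh already has dimensions [L^2 M T^-2], so E = mgh is dimensionally complete.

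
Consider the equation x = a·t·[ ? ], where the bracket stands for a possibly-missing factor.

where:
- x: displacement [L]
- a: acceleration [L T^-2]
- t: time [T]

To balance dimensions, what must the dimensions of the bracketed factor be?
[T] — time (e.g. t)

x has dimensions [L]; a·t has dimensions [L T^-1].
The bracketed factor must supply [L] / [L T^-1] = [T].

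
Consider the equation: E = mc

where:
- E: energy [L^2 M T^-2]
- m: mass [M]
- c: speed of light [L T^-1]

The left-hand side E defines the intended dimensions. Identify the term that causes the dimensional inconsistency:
The right-hand side term mc

E has dimensions [L^2 M T^-2], but mc has dimensions [L M T^-1], so the term mc is dimensionally wrong for E.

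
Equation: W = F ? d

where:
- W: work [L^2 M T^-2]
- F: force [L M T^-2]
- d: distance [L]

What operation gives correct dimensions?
multiplication (×): W = F × d

W [L^2 M T^-2]; F [L M T^-2]; d [L].
F × d → [L^2 M T^-2] ✓
F ÷ d → [M T^-2] ✗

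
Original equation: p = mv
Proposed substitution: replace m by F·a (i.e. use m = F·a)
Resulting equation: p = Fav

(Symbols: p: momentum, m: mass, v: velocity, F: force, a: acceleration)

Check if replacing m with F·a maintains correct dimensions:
No

[m] = [M] and [F·a] = [L^2 M T^-4]. These differ, so the substitution replaces a quantity by one of different dimensions and the result p = Fav has LHS [L M T^-1] vs RHS [L^3 M T^-5] — inconsistent.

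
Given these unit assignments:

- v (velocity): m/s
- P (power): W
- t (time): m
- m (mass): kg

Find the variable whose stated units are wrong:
t

The variable t (time) should have units s, not m.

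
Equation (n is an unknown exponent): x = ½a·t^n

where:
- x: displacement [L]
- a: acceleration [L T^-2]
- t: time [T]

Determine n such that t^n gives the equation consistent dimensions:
n = 2

x has dimensions [L]; t has dimensions [T].
The rest of the RHS has dimensions [L T^-2], so t^n must supply [T^2].
With n = 2: ½a·t^2 has dimensions [L], matching the LHS ✓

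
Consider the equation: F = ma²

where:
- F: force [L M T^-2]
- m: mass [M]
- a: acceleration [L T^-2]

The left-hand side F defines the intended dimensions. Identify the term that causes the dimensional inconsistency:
The right-hand side term ma²

F has dimensions [L M T^-2], but ma² has dimensions [L^2 M T^-4], so the term ma² is dimensionally wrong for F.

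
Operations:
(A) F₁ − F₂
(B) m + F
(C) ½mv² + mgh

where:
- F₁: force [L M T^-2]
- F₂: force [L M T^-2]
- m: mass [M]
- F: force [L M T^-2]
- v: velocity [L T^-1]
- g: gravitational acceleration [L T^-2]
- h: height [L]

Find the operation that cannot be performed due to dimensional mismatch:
(B) m + F

(A) F₁ − F₂: F₁ [L M T^-2] and F₂ [L M T^-2] — same dimensions ✓
(B) m + F: m [M] and F [L M T^-2] — different dimensions cannot be added/subtracted ✗
(C) ½mv² + mgh: ½mv² [L^2 M T^-2] and mgh [L^2 M T^-2] — same dimensions ✓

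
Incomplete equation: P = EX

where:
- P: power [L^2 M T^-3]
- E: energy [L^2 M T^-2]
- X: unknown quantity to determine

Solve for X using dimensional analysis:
X = f (inverse time / frequency (1/t)), dimensions [T^-1]

P has dimensions [L^2 M T^-3]; the rest of the RHS (E) has dimensions [L^2 M T^-2].
So X must have dimensions [T^-1] — X = f (inverse time / frequency (1/t)).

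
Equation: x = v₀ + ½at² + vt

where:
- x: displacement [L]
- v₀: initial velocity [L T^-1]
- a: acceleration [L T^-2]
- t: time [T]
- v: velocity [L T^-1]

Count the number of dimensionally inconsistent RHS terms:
1

LHS x: [L]
- v₀: [L T^-1] ✗
- ½at²: [L] ✓
- vt: [L] ✓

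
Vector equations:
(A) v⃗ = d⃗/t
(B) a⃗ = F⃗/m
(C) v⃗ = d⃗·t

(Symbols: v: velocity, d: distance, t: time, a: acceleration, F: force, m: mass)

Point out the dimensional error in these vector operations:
(C) v⃗ = d⃗·t

(A) v⃗ = d⃗/t: LHS [L T^-1], RHS [L T^-1] ✓ — displacement (vector) divided by time (scalar)
(B) a⃗ = F⃗/m: LHS [L T^-2], RHS [L T^-2] ✓ — force (vector) divided by mass (scalar)
(C) v⃗ = d⃗·t: LHS [L T^-1], RHS [L T] ✗ — velocity is displacement per time; should be d⃗/t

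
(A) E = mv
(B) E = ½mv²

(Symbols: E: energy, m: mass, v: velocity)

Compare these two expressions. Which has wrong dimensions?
(A)

(A) E = mv: LHS [L^2 M T^-2], RHS [L M T^-1] ✗
(B) E = ½mv²: LHS [L^2 M T^-2], RHS [L^2 M T^-2] ✓

Expression (A) E = mv is dimensionally incorrect.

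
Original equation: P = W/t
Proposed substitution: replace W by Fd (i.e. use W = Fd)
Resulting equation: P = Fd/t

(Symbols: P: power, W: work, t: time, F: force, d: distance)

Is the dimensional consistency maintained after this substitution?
Yes

[W] = [L^2 M T^-2] and [Fd] = [L^2 M T^-2]. These match, so the substitution replaces a quantity by one of the same dimensions and the result P = Fd/t has LHS [L^2 M T^-3] vs RHS [L^2 M T^-3] — still consistent.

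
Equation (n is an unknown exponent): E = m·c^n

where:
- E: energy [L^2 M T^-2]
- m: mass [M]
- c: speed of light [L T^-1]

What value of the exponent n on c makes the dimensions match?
n = 2

E has dimensions [L^2 M T^-2]; c has dimensions [L T^-1].
The rest of the RHS has dimensions [M], so c^n must supply [L^2 T^-2].
With n = 2: m·c^2 has dimensions [L^2 M T^-2], matching the LHS ✓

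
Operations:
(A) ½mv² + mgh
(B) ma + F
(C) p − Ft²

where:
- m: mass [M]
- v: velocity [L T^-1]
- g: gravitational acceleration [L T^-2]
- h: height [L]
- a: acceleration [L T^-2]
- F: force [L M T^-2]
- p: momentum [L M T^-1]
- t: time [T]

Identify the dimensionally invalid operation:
(C) p − Ft²

(A) ½mv² + mgh: ½mv² [L^2 M T^-2] and mgh [L^2 M T^-2] — same dimensions ✓
(B) ma + F: ma [L M T^-2] and F [L M T^-2] — same dimensions ✓
(C) p − Ft²: p [L M T^-1] and Ft² [L M] — different dimensions cannot be added/subtracted ✗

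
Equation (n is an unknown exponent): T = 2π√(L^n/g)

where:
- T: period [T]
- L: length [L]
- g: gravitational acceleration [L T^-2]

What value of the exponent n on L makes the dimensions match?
n = 1

T has dimensions [T]; L has dimensions [L].
With n = 1: 2π√(L^1/g) has dimensions [T], matching the LHS ✓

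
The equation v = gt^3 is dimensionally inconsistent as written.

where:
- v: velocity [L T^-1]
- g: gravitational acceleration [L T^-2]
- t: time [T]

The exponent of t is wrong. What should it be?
The exponent of t should be 1: v = gt

The LHS v has dimensions [L T^-1]; t has dimensions [T].
As written, the RHS gt^3 (exponent 3 on t) has dimensions [L T], which does not match.
With exponent 1, the RHS gt has dimensions [L T^-1], matching the LHS.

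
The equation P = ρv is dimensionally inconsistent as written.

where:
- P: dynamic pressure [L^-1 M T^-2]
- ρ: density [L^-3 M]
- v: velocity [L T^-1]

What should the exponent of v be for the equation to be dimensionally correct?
The exponent of v should be 2: P = ρv^2

The LHS P has dimensions [L^-1 M T^-2]; v has dimensions [L T^-1].
As written, the RHS ρv (exponent 1 on v) has dimensions [L^-2 M T^-1], which does not match.
With exponent 2, the RHS ρv^2 has dimensions [L^-1 M T^-2], matching the LHS.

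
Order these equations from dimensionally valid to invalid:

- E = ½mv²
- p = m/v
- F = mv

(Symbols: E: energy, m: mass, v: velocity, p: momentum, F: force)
Dimensionally correct: E = ½mv²
Dimensionally incorrect: p = m/v, F = mv
Ordered (correct first, then incorrect): E = ½mv², p = m/v, F = mv

- E = ½mv²: LHS [L^2 M T^-2], RHS [L^2 M T^-2] → correct ✓
- p = m/v: LHS [L M T^-1], RHS [L^-1 M T] → incorrect ✗
- F = mv: LHS [L M T^-2], RHS [L M T^-1] → incorrect ✗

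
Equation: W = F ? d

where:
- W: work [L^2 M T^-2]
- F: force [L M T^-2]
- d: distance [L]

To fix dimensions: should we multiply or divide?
multiplication (×): W = F × d

W [L^2 M T^-2]; F [L M T^-2]; d [L].
F × d → [L^2 M T^-2] ✓
F ÷ d → [M T^-2] ✗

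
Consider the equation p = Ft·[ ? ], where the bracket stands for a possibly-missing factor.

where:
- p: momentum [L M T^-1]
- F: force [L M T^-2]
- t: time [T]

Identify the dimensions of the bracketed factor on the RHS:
Nothing is missing — the bracketed factor must be dimensionless.

p has dimensions [L M T^-1] and Ft already has dimensions [L M T^-1], so p = Ft is dimensionally complete.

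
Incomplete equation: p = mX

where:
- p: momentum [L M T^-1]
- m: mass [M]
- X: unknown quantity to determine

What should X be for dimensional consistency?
X = v (velocity), dimensions [L T^-1]

p has dimensions [L M T^-1]; the rest of the RHS (m) has dimensions [M].
So X must have dimensions [L T^-1] — X = v (velocity).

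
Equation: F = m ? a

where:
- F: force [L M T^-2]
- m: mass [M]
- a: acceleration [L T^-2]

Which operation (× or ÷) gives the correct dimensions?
multiplication (×): F = m × a

F [L M T^-2]; m [M]; a [L T^-2].
m × a → [L M T^-2] ✓
m ÷ a → [L^-1 M T^2] ✗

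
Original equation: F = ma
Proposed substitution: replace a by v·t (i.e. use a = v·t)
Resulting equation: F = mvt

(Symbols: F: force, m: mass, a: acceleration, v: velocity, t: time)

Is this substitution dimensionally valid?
No

[a] = [L T^-2] and [v·t] = [L]. These differ, so the substitution replaces a quantity by one of different dimensions and the result F = mvt has LHS [L M T^-2] vs RHS [L M] — inconsistent.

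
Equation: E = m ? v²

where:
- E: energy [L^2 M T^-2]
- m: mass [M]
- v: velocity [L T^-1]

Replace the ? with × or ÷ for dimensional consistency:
multiplication (×): E = m × v²

E [L^2 M T^-2]; m [M]; v² [L^2 T^-2].
m × v² → [L^2 M T^-2] ✓
m ÷ v² → [L^-2 M T^2] ✗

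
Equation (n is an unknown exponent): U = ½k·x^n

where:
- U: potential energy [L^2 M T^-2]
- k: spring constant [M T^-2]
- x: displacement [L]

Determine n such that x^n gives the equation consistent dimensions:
n = 2

U has dimensions [L^2 M T^-2]; x has dimensions [L].
The rest of the RHS has dimensions [M T^-2], so x^n must supply [L^2].
With n = 2: ½k·x^2 has dimensions [L^2 M T^-2], matching the LHS ✓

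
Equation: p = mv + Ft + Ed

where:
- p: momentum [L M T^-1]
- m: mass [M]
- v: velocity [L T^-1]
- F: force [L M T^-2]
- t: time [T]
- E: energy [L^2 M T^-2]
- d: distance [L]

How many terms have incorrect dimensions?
1

LHS p: [L M T^-1]
- mv: [L M T^-1] ✓
- Ft: [L M T^-1] ✓
- Ed: [L^3 M T^-2] ✗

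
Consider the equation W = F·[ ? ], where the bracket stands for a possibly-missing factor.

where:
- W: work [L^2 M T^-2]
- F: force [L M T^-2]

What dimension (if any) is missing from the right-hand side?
[L] — length (e.g. a distance d)

W has dimensions [L^2 M T^-2]; F has dimensions [L M T^-2].
The bracketed factor must supply [L^2 M T^-2] / [L M T^-2] = [L].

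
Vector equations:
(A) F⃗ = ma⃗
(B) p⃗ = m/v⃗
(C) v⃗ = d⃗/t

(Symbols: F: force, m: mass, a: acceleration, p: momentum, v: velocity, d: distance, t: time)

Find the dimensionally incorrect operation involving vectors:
(B) p⃗ = m/v⃗

(A) F⃗ = ma⃗: LHS [L M T^-2], RHS [L M T^-2] ✓ — Force and acceleration are vectors, mass is a scalar
(B) p⃗ = m/v⃗: LHS [L M T^-1], RHS [L^-1 M T] ✗ — momentum is mass times velocity; should be mv⃗ (and division by a vector is undefined)
(C) v⃗ = d⃗/t: LHS [L T^-1], RHS [L T^-1] ✓ — displacement (vector) divided by time (scalar)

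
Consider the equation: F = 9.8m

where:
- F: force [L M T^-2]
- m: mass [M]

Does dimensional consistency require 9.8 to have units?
Yes

F has dimensions [L M T^-2], while m alone has dimensions [M]. For the equation to balance, the factor 9.8 must carry dimensions [L T^-2] — it is a dimensional constant (a numerical value of a physical quantity with its units suppressed), not a pure number.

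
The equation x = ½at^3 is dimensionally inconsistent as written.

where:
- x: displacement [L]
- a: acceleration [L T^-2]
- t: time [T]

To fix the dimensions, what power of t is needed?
The exponent of t should be 2: x = ½at^2

The LHS x has dimensions [L]; t has dimensions [T].
As written, the RHS ½at^3 (exponent 3 on t) has dimensions [L T], which does not match.
With exponent 2, the RHS ½at^2 has dimensions [L], matching the LHS.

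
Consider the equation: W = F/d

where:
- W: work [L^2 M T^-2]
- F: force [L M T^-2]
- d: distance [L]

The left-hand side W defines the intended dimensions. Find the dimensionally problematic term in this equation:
The right-hand side term F/d

W has dimensions [L^2 M T^-2], but F/d has dimensions [M T^-2], so the term F/d is dimensionally wrong for W.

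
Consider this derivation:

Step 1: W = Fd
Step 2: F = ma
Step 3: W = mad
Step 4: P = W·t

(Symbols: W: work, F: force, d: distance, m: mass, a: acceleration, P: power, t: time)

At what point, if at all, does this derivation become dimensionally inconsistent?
Step 4

Step 1: W = Fd → LHS [L^2 M T^-2], RHS [L^2 M T^-2] ✓
Step 2: F = ma → LHS [L M T^-2], RHS [L M T^-2] ✓
Step 3: W = mad → LHS [L^2 M T^-2], RHS [L^2 M T^-2] ✓
Step 4: P = W·t → LHS [L^2 M T^-3], RHS [L^2 M T^-1] ✗

The first dimensional inconsistency appears in step 4: P = W·t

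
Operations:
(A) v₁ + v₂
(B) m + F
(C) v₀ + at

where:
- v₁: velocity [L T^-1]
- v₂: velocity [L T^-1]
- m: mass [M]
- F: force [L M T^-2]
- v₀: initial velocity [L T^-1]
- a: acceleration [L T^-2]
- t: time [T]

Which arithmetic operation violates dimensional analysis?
(B) m + F

(A) v₁ + v₂: v₁ [L T^-1] and v₂ [L T^-1] — same dimensions ✓
(B) m + F: m [M] and F [L M T^-2] — different dimensions cannot be added/subtracted ✗
(C) v₀ + at: v₀ [L T^-1] and at [L T^-1] — same dimensions ✓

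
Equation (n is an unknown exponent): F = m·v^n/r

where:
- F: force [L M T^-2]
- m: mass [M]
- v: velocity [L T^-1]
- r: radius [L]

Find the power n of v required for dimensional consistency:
n = 2

F has dimensions [L M T^-2]; v has dimensions [L T^-1].
The rest of the RHS has dimensions [L^-1 M], so v^n must supply [L^2 T^-2].
With n = 2: m·v^2/r has dimensions [L M T^-2], matching the LHS ✓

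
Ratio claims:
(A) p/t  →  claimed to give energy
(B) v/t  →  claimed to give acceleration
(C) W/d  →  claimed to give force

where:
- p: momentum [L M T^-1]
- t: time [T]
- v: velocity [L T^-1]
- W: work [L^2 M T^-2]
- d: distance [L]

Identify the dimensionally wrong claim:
(A) p/t does not give energy

(A) p/t: [L M T^-2] ≠ energy [L^2 M T^-2] ✗
(B) v/t: [L T^-2] = acceleration [L T^-2] ✓
(C) W/d: [L M T^-2] = force [L M T^-2] ✓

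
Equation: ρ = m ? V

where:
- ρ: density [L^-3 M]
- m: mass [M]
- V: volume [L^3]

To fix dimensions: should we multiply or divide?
division (÷): ρ = m ÷ V

ρ [L^-3 M]; m [M]; V [L^3].
m × V → [L^3 M] ✗
m ÷ V → [L^-3 M] ✓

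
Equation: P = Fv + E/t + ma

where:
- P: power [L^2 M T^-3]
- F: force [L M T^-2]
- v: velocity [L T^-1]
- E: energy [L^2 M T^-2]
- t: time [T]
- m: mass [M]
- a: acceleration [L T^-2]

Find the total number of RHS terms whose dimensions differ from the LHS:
1

LHS P: [L^2 M T^-3]
- Fv: [L^2 M T^-3] ✓
- E/t: [L^2 M T^-3] ✓
- ma: [L M T^-2] ✗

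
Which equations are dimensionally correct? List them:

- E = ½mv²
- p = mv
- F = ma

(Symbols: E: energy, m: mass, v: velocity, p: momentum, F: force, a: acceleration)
Dimensionally correct: E = ½mv², p = mv, F = ma
Dimensionally incorrect: none
Ordered (correct first, then incorrect): E = ½mv², p = mv, F = ma

- E = ½mv²: LHS [L^2 M T^-2], RHS [L^2 M T^-2] → correct ✓
- p = mv: LHS [L M T^-1], RHS [L M T^-1] → correct ✓
- F = ma: LHS [L M T^-2], RHS [L M T^-2] → correct ✓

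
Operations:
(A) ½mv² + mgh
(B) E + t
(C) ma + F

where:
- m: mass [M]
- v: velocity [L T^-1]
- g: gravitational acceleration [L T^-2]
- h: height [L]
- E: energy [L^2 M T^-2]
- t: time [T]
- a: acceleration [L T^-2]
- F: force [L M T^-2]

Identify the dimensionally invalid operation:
(B) E + t

(A) ½mv² + mgh: ½mv² [L^2 M T^-2] and mgh [L^2 M T^-2] — same dimensions ✓
(B) E + t: E [L^2 M T^-2] and t [T] — different dimensions cannot be added/subtracted ✗
(C) ma + F: ma [L M T^-2] and F [L M T^-2] — same dimensions ✓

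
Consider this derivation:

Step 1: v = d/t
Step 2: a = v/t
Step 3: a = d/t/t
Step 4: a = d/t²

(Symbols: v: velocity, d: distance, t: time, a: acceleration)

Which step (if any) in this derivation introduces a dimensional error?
No step introduces an error — all steps are dimensionally consistent.

Step 1: v = d/t → LHS [L T^-1], RHS [L T^-1] ✓
Step 2: a = v/t → LHS [L T^-2], RHS [L T^-2] ✓
Step 3: a = d/t/t → LHS [L T^-2], RHS [L T^-2] ✓
Step 4: a = d/t² → LHS [L T^-2], RHS [L T^-2] ✓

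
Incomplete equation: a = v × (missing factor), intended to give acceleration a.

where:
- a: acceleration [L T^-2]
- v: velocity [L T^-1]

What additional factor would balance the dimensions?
1/t (inverse time), dimensions [T^-1]

a has dimensions [L T^-2] and v has dimensions [L T^-1].
The missing factor must have dimensions [L T^-2] / [L T^-1] = [T^-1], i.e. inverse time (1/t).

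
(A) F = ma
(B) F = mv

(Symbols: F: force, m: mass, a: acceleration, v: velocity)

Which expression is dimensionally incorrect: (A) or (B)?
(B)

(A) F = ma: LHS [L M T^-2], RHS [L M T^-2] ✓
(B) F = mv: LHS [L M T^-2], RHS [L M T^-1] ✗

Expression (B) F = mv is dimensionally incorrect.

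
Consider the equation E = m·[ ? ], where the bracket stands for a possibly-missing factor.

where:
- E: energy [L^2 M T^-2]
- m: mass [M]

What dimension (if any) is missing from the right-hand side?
[L^2 T^-2] — velocity squared (e.g. v²)

E has dimensions [L^2 M T^-2]; m has dimensions [M].
The bracketed factor must supply [L^2 M T^-2] / [M] = [L^2 T^-2].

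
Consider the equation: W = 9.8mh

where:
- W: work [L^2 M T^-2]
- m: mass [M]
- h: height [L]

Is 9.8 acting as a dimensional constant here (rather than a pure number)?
Yes

W has dimensions [L^2 M T^-2], while mh alone has dimensions [L M]. For the equation to balance, the factor 9.8 must carry dimensions [L T^-2] — it is a dimensional constant (a numerical value of a physical quantity with its units suppressed), not a pure number.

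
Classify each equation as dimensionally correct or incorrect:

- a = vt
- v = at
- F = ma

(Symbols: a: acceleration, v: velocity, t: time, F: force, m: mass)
Dimensionally correct: v = at, F = ma
Dimensionally incorrect: a = vt
Ordered (correct first, then incorrect): v = at, F = ma, a = vt

- a = vt: LHS [L T^-2], RHS [L] → incorrect ✗
- v = at: LHS [L T^-1], RHS [L T^-1] → correct ✓
- F = ma: LHS [L M T^-2], RHS [L M T^-2] → correct ✓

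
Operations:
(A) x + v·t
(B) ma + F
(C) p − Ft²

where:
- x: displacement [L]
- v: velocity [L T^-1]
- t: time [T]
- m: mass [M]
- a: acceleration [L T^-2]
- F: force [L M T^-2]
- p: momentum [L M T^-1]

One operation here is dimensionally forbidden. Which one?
(C) p − Ft²

(A) x + v·t: x [L] and v·t [L] — same dimensions ✓
(B) ma + F: ma [L M T^-2] and F [L M T^-2] — same dimensions ✓
(C) p − Ft²: p [L M T^-1] and Ft² [L M] — different dimensions cannot be added/subtracted ✗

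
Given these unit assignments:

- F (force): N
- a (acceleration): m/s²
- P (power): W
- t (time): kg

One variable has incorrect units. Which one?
t

The variable t (time) should have units s, not kg.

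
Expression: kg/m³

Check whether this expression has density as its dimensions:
Yes

The expression kg/m³ has dimensions [L^-3 M], which is exactly density [L^-3 M].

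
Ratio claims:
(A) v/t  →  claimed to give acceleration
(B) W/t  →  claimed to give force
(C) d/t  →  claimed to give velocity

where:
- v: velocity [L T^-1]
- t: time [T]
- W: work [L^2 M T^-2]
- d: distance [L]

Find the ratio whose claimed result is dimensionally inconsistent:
(B) W/t does not give force

(A) v/t: [L T^-2] = acceleration [L T^-2] ✓
(B) W/t: [L^2 M T^-3] ≠ force [L M T^-2] ✗
(C) d/t: [L T^-1] = velocity [L T^-1] ✓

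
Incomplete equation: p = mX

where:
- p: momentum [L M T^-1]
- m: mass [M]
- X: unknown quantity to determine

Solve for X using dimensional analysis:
X = v (velocity), dimensions [L T^-1]

p has dimensions [L M T^-1]; the rest of the RHS (m) has dimensions [M].
So X must have dimensions [L T^-1] — X = v (velocity).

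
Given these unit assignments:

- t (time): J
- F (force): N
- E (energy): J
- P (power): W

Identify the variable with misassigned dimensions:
t

The variable t (time) should have units s, not J.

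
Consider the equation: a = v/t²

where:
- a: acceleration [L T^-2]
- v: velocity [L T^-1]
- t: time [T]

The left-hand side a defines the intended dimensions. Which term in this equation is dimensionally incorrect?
The right-hand side term v/t²

a has dimensions [L T^-2], but v/t² has dimensions [L T^-3], so the term v/t² is dimensionally wrong for a.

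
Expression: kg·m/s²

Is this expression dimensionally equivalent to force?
Yes

The expression kg·m/s² has dimensions [L M T^-2], which is exactly force [L M T^-2].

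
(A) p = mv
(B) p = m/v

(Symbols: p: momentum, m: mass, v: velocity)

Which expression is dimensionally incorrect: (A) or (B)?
(B)

(A) p = mv: LHS [L M T^-1], RHS [L M T^-1] ✓
(B) p = m/v: LHS [L M T^-1], RHS [L^-1 M T] ✗

Expression (B) p = m/v is dimensionally incorrect.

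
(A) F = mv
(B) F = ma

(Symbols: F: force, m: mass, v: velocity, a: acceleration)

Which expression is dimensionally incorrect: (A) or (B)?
(A)

(A) F = mv: LHS [L M T^-2], RHS [L M T^-1] ✗
(B) F = ma: LHS [L M T^-2], RHS [L M T^-2] ✓

Expression (A) F = mv is dimensionally incorrect.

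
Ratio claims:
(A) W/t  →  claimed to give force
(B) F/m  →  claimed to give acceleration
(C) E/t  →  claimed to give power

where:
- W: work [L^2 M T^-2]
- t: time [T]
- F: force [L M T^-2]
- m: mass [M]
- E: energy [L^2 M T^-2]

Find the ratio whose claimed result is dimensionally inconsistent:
(A) W/t does not give force

(A) W/t: [L^2 M T^-3] ≠ force [L M T^-2] ✗
(B) F/m: [L T^-2] = acceleration [L T^-2] ✓
(C) E/t: [L^2 M T^-3] = power [L^2 M T^-3] ✓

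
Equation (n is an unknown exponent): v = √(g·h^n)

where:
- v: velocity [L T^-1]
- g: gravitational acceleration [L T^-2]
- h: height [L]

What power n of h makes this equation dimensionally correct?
n = 1

v has dimensions [L T^-1]; h has dimensions [L].
With n = 1: √(g·h^1) has dimensions [L T^-1], matching the LHS ✓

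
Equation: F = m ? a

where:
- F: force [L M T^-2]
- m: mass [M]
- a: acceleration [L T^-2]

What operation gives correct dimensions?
multiplication (×): F = m × a

F [L M T^-2]; m [M]; a [L T^-2].
m × a → [L M T^-2] ✓
m ÷ a → [L^-1 M T^2] ✗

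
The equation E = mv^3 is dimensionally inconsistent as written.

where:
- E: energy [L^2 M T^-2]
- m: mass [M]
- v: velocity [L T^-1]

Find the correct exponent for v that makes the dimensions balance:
The exponent of v should be 2: E = mv^2

The LHS E has dimensions [L^2 M T^-2]; v has dimensions [L T^-1].
As written, the RHS mv^3 (exponent 3 on v) has dimensions [L^3 M T^-3], which does not match.
With exponent 2, the RHS mv^2 has dimensions [L^2 M T^-2], matching the LHS.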